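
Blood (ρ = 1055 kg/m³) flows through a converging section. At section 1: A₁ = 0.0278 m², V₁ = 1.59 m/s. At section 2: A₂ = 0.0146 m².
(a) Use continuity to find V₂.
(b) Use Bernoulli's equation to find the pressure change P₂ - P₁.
(a) Continuity: A₁V₁=A₂V₂ -> V₂=A₁V₁/A₂=0.0278*1.59/0.0146=3.03 m/s
(b) Bernoulli: P₂-P₁=0.5*rho*(V₁^2-V₂^2)/1000=0.5*1055*(1.59^2-3.03^2)/1000=-3.509 kPa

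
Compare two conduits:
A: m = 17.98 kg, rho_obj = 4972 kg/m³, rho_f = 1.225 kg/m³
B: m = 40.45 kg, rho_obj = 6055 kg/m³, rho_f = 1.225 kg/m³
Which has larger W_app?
W_app(A) = 176.3 N, W_app(B) = 396.7 N. Answer: B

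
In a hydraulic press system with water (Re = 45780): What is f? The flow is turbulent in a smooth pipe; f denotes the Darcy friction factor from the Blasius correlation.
Formula: f = \frac{0.316}{Re^{0.25}}
f = 0.316/45780^0.25 = 0.0216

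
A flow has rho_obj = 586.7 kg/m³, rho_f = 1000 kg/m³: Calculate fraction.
Formula: f_{sub} = \frac{\rho_{obj}}{\rho_f}
fraction = 586.7/1000 = 0.5867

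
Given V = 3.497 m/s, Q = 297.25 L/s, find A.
Formula: Q = A V
Substituting knowns: 297.25 = A·3.497·1000
Solving for A: A = (297.25/1000)/3.497 = 0.085 m²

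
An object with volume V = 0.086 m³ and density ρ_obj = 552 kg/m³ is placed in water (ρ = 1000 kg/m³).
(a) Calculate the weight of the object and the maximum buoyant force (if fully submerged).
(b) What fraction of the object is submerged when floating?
(a) W=rho_obj*g*V=552*9.81*0.086=465.7 N; F_B(max)=rho*g*V=1000*9.81*0.086=843.7 N
(b) Floating fraction=rho_obj/rho=552/1000=0.552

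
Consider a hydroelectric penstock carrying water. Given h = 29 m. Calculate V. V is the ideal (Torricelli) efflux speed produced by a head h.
Formula: V = \sqrt{2 g h}
V = √(2·9.81·29) = 23.85 m/s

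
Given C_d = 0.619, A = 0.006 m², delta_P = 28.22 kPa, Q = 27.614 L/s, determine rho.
Formula: Q = C_d A \sqrt{\frac{2 \Delta P}{\rho}}
Substituting knowns: 27.614 = 0.619·0.006·√(2·(28.22·1000)/rho)·1000
Solving for rho: rho = 2·(28.22·1000)/((27.614/1000)/(0.619·0.006))² = 1021 kg/m³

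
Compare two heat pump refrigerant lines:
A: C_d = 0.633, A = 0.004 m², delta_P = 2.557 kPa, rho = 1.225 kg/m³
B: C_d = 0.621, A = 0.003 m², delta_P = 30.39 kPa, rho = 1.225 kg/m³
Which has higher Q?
Q(A) = 163.6 L/s, Q(B) = 415 L/s. Answer: B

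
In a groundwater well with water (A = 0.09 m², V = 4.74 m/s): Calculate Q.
Formula: Q = A V
Q = 0.09·4.74·1000 = 426.6 L/s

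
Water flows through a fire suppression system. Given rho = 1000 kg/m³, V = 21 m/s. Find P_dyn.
Formula: P_{dyn} = \frac{1}{2} \rho V^2
P_dyn = 0.5·1000·21²/1000 = 220.5 kPa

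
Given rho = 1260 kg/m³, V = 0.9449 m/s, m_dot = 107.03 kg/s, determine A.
Formula: \dot{m} = \rho A V
Substituting knowns: 107.03 = 1260·A·0.9449
Solving for A: A = 107.03/(1260·0.9449) = 0.0899 m²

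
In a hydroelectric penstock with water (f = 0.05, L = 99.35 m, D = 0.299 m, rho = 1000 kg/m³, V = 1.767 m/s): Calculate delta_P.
Formula: \Delta P = f \frac{L}{D} \frac{\rho V^2}{2}
delta_P = 0.05·(99.35/0.299)·0.5·1000·1.767²/1000 = 25.94 kPa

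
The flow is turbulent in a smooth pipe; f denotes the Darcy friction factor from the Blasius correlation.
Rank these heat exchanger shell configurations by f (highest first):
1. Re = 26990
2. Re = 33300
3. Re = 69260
Case 1: f = 0.02465
Case 2: f = 0.02339
Case 3: f = 0.01948
Ranking (highest first): 1, 2, 3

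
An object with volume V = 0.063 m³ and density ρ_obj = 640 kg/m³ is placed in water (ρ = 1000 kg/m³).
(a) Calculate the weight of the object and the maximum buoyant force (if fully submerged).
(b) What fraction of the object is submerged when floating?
(a) W=rho_obj*g*V=640*9.81*0.063=395.5 N; F_B(max)=rho*g*V=1000*9.81*0.063=618.0 N
(b) Floating fraction=rho_obj/rho=640/1000=0.640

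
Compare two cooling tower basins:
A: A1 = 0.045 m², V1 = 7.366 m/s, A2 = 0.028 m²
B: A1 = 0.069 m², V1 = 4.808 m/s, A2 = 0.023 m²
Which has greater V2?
V2(A) = 11.84 m/s, V2(B) = 14.42 m/s. Answer: B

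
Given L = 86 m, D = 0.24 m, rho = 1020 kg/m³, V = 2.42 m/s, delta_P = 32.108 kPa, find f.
Formula: \Delta P = f \frac{L}{D} \frac{\rho V^2}{2}
Substituting knowns: 32.108 = f·(86/0.24)·0.5·1020·2.42²/1000
Solving for f: f = (32.108·1000)/((86/0.24)·0.5·1020·2.42²) = 0.03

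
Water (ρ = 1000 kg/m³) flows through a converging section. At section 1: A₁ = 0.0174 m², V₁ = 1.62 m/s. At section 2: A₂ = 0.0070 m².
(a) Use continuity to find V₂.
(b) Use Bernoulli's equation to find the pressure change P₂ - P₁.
(a) Continuity: A₁V₁=A₂V₂ -> V₂=A₁V₁/A₂=0.0174*1.62/0.0070=4.03 m/s
(b) Bernoulli: P₂-P₁=0.5*rho*(V₁^2-V₂^2)/1000=0.5*1000*(1.62^2-4.03^2)/1000=-6.808 kPa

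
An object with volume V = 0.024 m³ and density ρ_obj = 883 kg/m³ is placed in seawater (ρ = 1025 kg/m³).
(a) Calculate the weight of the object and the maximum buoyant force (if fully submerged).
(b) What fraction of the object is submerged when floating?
(a) W=rho_obj*g*V=883*9.81*0.024=207.9 N; F_B(max)=rho*g*V=1025*9.81*0.024=241.3 N
(b) Floating fraction=rho_obj/rho=883/1025=0.861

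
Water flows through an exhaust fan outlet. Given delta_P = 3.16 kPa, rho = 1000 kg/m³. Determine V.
Formula: V = \sqrt{\frac{2 \Delta P}{\rho}}
V = √(2·(3.16·1000)/1000) = 2.514 m/s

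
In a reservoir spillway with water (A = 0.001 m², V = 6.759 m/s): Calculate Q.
Formula: Q = A V
Q = 0.001·6.759·1000 = 6.759 L/s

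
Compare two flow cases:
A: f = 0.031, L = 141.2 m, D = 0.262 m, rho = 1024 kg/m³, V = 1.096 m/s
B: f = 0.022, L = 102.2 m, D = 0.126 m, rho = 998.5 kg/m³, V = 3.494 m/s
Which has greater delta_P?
delta_P(A) = 10.28 kPa, delta_P(B) = 108.8 kPa. Answer: B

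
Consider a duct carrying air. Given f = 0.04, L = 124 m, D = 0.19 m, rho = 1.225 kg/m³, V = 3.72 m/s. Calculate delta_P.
Formula: \Delta P = f \frac{L}{D} \frac{\rho V^2}{2}
delta_P = 0.04·(124/0.19)·0.5·1.225·3.72²/1000 = 0.2213 kPa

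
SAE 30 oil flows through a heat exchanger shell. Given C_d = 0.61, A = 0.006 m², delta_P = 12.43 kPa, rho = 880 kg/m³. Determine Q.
Formula: Q = C_d A \sqrt{\frac{2 \Delta P}{\rho}}
Q = 0.61·0.006·√(2·(12.43·1000)/880)·1000 = 19.45 L/s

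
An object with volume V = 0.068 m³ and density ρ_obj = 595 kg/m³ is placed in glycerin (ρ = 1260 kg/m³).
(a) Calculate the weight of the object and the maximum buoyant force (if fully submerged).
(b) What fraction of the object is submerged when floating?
(a) W=rho_obj*g*V=595*9.81*0.068=396.9 N; F_B(max)=rho*g*V=1260*9.81*0.068=840.5 N
(b) Floating fraction=rho_obj/rho=595/1260=0.472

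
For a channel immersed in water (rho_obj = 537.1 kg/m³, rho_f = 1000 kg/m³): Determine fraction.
Formula: f_{sub} = \frac{\rho_{obj}}{\rho_f}
fraction = 537.1/1000 = 0.5371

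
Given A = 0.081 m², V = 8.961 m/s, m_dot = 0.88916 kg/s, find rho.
Formula: \dot{m} = \rho A V
Substituting knowns: 0.88916 = rho·0.081·8.961
Solving for rho: rho = 0.88916/(0.081·8.961) = 1.225 kg/m³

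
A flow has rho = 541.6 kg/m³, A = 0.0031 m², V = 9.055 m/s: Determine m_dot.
Formula: \dot{m} = \rho A V
m_dot = 541.6·0.0031·9.055 = 15.2 kg/s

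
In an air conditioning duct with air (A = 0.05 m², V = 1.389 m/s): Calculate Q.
Formula: Q = A V
Q = 0.05·1.389·1000 = 69.45 L/s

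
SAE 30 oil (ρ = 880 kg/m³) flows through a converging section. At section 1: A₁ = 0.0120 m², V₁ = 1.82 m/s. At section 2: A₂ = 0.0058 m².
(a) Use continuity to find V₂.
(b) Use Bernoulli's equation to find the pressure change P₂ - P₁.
(a) Continuity: A₁V₁=A₂V₂ -> V₂=A₁V₁/A₂=0.0120*1.82/0.0058=3.77 m/s
(b) Bernoulli: P₂-P₁=0.5*rho*(V₁^2-V₂^2)/1000=0.5*880*(1.82^2-3.77^2)/1000=-4.796 kPa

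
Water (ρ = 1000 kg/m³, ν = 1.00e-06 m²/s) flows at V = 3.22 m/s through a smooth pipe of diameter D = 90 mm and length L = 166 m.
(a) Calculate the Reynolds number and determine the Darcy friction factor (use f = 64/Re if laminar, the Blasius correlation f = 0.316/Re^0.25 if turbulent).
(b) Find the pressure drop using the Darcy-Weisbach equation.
(a) Re = V·D/ν = 3.22·0.09/1.00e-06 = 289800 → turbulent (Re > 4000); f = 0.316/Re^0.25 = 0.316/289800^0.25 = 0.01362 (Blasius is strictly valid for Re ≲ 1e5; used here as the smooth-pipe estimate the problem specifies)
(b) Darcy-Weisbach: ΔP = f·(L/D)·½ρV²/1000 = 0.01362·(166/0.090)·½·1000·3.22²/1000 = 130.2 kPa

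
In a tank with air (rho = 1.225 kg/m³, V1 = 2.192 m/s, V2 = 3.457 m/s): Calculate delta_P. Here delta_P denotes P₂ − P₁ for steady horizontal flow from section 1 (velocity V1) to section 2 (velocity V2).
Formula: \Delta P = \frac{1}{2} \rho (V_1^2 - V_2^2)
delta_P = 0.5·1.225·(2.192² − 3.457²)/1000 = -0.004377 kPa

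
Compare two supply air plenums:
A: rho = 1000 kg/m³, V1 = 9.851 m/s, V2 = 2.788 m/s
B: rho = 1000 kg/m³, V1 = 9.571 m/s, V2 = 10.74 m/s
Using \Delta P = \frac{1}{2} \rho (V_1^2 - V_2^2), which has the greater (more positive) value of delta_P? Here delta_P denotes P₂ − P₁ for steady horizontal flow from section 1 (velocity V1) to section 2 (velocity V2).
delta_P(A) = 44.63 kPa, delta_P(B) = -11.87 kPa. Answer: A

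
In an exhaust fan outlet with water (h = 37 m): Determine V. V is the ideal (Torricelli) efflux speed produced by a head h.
Formula: V = \sqrt{2 g h}
V = √(2·9.81·37) = 26.94 m/s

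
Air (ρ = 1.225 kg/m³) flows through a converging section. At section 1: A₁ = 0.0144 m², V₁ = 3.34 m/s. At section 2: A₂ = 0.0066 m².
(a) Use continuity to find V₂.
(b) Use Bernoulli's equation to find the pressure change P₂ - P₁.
(a) Continuity: A₁V₁=A₂V₂ -> V₂=A₁V₁/A₂=0.0144*3.34/0.0066=7.29 m/s
(b) Bernoulli: P₂-P₁=0.5*rho*(V₁^2-V₂^2)/1000=0.5*1.225*(3.34^2-7.29^2)/1000=-0.02572 kPa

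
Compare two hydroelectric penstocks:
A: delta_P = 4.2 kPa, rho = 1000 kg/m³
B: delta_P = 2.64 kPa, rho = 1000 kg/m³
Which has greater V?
V(A) = 2.898 m/s, V(B) = 2.298 m/s. Answer: A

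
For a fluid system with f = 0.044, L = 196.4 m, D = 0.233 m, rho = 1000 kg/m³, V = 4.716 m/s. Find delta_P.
Formula: \Delta P = f \frac{L}{D} \frac{\rho V^2}{2}
delta_P = 0.044·(196.4/0.233)·0.5·1000·4.716²/1000 = 412.4 kPa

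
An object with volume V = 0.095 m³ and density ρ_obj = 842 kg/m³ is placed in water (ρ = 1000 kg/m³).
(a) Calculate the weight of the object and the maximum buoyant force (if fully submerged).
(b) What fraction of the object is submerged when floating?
(a) W=rho_obj*g*V=842*9.81*0.095=784.7 N; F_B(max)=rho*g*V=1000*9.81*0.095=932.0 N
(b) Floating fraction=rho_obj/rho=842/1000=0.842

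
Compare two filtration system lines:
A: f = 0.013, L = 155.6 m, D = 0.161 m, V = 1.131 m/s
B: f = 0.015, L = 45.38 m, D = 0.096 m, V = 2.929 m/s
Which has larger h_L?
h_L(A) = 0.8191 m, h_L(B) = 3.1 m. Answer: B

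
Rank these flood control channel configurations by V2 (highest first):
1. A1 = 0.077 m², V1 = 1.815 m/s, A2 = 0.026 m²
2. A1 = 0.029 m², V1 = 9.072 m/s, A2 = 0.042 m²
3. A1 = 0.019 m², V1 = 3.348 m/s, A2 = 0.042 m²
Case 1: V2 = 5.375 m/s
Case 2: V2 = 6.264 m/s
Case 3: V2 = 1.515 m/s
Ranking (highest first): 2, 1, 3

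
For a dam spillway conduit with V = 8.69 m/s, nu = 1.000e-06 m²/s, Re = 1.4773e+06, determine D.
Formula: Re = \frac{V D}{\nu}
Substituting knowns: 1.4773e+06 = 8.69·D/1.000e-06
Solving for D: D = 1.4773e+06·1.000e-06/8.69 = 0.17 m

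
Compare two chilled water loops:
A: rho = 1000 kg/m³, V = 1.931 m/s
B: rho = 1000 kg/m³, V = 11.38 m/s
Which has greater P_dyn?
P_dyn(A) = 1.864 kPa, P_dyn(B) = 64.75 kPa. Answer: B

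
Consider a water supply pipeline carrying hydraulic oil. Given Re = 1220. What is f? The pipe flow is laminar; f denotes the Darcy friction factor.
Formula: f = \frac{64}{Re}
f = 64/1220 = 0.05246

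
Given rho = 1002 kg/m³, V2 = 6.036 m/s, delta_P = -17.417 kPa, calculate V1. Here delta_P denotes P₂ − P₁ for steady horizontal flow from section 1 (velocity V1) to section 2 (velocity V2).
Formula: \Delta P = \frac{1}{2} \rho (V_1^2 - V_2^2)
Substituting knowns: -17.417 = 0.5·1002·(V1² − 6.036²)/1000
Solving for V1: V1 = √(6.036² + 2·(-17.417·1000)/1002) = 1.292 m/s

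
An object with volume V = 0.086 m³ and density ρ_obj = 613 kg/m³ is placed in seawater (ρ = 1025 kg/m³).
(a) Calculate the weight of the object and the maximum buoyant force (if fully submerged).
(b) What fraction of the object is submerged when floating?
(a) W=rho_obj*g*V=613*9.81*0.086=517.2 N; F_B(max)=rho*g*V=1025*9.81*0.086=864.8 N
(b) Floating fraction=rho_obj/rho=613/1025=0.598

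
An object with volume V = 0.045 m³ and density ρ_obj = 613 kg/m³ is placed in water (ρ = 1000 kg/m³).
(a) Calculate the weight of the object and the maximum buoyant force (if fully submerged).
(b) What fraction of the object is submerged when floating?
(a) W=rho_obj*g*V=613*9.81*0.045=270.6 N; F_B(max)=rho*g*V=1000*9.81*0.045=441.4 N
(b) Floating fraction=rho_obj/rho=613/1000=0.613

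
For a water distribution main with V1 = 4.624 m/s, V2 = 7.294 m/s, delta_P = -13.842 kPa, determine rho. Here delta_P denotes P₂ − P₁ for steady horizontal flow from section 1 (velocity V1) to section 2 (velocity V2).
Formula: \Delta P = \frac{1}{2} \rho (V_1^2 - V_2^2)
Substituting knowns: -13.842 = 0.5·rho·(4.624² − 7.294²)/1000
Solving for rho: rho = 2·(-13.842·1000)/(4.624² − 7.294²) = 870 kg/m³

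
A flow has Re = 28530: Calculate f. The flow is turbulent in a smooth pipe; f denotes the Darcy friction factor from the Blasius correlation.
Formula: f = \frac{0.316}{Re^{0.25}}
f = 0.316/28530^0.25 = 0.02431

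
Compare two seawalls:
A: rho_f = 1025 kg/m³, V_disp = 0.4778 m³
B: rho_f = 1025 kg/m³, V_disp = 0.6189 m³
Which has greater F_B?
F_B(A) = 4804 N, F_B(B) = 6223 N. Answer: B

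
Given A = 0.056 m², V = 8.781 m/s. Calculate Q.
Formula: Q = A V
Q = 0.056·8.781·1000 = 491.7 L/s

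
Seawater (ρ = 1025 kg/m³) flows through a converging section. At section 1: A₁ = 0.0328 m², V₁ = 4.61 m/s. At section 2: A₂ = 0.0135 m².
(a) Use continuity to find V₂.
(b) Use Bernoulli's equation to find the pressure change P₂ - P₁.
(a) Continuity: A₁V₁=A₂V₂ -> V₂=A₁V₁/A₂=0.0328*4.61/0.0135=11.20 m/s
(b) Bernoulli: P₂-P₁=0.5*rho*(V₁^2-V₂^2)/1000=0.5*1025*(4.61^2-11.20^2)/1000=-53.4 kPa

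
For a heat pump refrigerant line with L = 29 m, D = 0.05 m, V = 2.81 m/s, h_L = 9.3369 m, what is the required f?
Formula: h_L = f \frac{L}{D} \frac{V^2}{2g}
Substituting knowns: 9.3369 = f·(29/0.05)·2.81²/(2·9.81)
Solving for f: f = 9.3369·2·9.81/((29/0.05)·2.81²) = 0.04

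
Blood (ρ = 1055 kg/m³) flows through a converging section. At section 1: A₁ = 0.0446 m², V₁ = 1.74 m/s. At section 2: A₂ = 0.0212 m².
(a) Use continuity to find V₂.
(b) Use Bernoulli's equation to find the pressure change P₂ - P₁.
(a) Continuity: A₁V₁=A₂V₂ -> V₂=A₁V₁/A₂=0.0446*1.74/0.0212=3.66 m/s
(b) Bernoulli: P₂-P₁=0.5*rho*(V₁^2-V₂^2)/1000=0.5*1055*(1.74^2-3.66^2)/1000=-5.469 kPa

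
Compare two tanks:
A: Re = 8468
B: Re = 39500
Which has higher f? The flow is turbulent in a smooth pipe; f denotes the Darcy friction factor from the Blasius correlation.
f(A) = 0.03294, f(B) = 0.02241. Answer: A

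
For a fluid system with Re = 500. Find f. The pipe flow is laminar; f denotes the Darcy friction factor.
Formula: f = \frac{64}{Re}
f = 64/500 = 0.128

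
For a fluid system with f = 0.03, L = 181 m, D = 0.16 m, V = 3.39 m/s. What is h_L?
Formula: h_L = f \frac{L}{D} \frac{V^2}{2g}
h_L = 0.03·(181/0.16)·3.39²/(2·9.81) = 19.88 m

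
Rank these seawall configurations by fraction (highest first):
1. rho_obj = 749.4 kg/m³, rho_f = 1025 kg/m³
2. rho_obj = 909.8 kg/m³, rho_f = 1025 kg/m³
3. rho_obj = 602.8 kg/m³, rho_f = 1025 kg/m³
Case 1: fraction = 0.7311
Case 2: fraction = 0.8876
Case 3: fraction = 0.5881
Ranking (highest first): 2, 1, 3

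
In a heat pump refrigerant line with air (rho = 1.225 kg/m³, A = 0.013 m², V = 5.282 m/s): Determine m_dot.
Formula: \dot{m} = \rho A V
m_dot = 1.225·0.013·5.282 = 0.08412 kg/s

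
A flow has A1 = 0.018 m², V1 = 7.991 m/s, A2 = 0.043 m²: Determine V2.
Formula: V_2 = \frac{A_1 V_1}{A_2}
V2 = 0.018·7.991/0.043 = 3.345 m/s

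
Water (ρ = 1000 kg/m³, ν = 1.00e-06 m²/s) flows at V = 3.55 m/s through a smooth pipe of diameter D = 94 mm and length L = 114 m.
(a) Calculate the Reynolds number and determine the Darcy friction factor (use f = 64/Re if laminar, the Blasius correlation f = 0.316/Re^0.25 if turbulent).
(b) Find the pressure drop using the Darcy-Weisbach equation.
(a) Re = V·D/ν = 3.55·0.094/1.00e-06 = 333700 → turbulent (Re > 4000); f = 0.316/Re^0.25 = 0.316/333700^0.25 = 0.013148 (Blasius is strictly valid for Re ≲ 1e5; used here as the smooth-pipe estimate the problem specifies)
(b) Darcy-Weisbach: ΔP = f·(L/D)·½ρV²/1000 = 0.013148·(114/0.094)·½·1000·3.55²/1000 = 100.5 kPa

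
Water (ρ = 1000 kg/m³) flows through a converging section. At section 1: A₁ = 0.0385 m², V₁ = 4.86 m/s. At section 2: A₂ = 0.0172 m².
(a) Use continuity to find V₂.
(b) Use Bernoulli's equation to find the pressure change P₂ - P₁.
(a) Continuity: A₁V₁=A₂V₂ -> V₂=A₁V₁/A₂=0.0385*4.86/0.0172=10.88 m/s
(b) Bernoulli: P₂-P₁=0.5*rho*(V₁^2-V₂^2)/1000=0.5*1000*(4.86^2-10.88^2)/1000=-47.38 kPa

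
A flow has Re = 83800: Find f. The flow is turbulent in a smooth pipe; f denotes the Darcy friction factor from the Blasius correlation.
Formula: f = \frac{0.316}{Re^{0.25}}
f = 0.316/83800^0.25 = 0.01857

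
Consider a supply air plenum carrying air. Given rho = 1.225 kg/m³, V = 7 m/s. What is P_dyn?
Formula: P_{dyn} = \frac{1}{2} \rho V^2
P_dyn = 0.5·1.225·7²/1000 = 0.03001 kPa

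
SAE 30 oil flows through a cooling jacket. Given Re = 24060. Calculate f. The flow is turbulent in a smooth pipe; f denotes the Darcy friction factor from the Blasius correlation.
Formula: f = \frac{0.316}{Re^{0.25}}
f = 0.316/24060^0.25 = 0.02537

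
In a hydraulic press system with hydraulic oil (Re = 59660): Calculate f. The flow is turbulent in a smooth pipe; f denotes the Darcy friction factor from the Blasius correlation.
Formula: f = \frac{0.316}{Re^{0.25}}
f = 0.316/59660^0.25 = 0.02022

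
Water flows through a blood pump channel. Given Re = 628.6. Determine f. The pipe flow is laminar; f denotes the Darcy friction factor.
Formula: f = \frac{64}{Re}
f = 64/628.6 = 0.1018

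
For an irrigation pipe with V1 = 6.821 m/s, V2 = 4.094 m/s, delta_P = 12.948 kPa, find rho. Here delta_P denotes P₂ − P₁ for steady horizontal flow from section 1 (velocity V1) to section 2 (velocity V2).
Formula: \Delta P = \frac{1}{2} \rho (V_1^2 - V_2^2)
Substituting knowns: 12.948 = 0.5·rho·(6.821² − 4.094²)/1000
Solving for rho: rho = 2·(12.948·1000)/(6.821² − 4.094²) = 870 kg/m³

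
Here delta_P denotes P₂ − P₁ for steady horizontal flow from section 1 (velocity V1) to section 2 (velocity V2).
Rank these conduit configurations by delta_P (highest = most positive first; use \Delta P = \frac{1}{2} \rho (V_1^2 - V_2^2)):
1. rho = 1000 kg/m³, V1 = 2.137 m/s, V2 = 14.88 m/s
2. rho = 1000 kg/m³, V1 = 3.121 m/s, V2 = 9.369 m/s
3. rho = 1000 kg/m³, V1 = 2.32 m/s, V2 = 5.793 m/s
Case 1: delta_P = -108.4 kPa
Case 2: delta_P = -39.02 kPa
Case 3: delta_P = -14.09 kPa
Ranking (highest first): 3, 2, 1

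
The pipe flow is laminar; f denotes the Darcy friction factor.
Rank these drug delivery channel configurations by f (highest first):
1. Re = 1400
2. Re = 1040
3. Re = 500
Case 1: f = 0.04571
Case 2: f = 0.06154
Case 3: f = 0.128
Ranking (highest first): 3, 2, 1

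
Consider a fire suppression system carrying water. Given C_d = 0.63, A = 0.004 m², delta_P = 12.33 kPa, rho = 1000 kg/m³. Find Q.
Formula: Q = C_d A \sqrt{\frac{2 \Delta P}{\rho}}
Q = 0.63·0.004·√(2·(12.33·1000)/1000)·1000 = 12.51 L/s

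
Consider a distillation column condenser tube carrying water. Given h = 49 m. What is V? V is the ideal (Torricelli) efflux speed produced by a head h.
Formula: V = \sqrt{2 g h}
V = √(2·9.81·49) = 31.01 m/s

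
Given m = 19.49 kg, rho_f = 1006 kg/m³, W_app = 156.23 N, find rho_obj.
Formula: W_{app} = mg\left(1 - \frac{\rho_f}{\rho_{obj}}\right)
Substituting knowns: 156.23 = 19.49·9.81·(1 − 1006/rho_obj)
Solving for rho_obj: rho_obj = 1006/(1 − 156.23/(19.49·9.81)) = 5501 kg/m³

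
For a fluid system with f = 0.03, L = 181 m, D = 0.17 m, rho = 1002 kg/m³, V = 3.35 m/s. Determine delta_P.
Formula: \Delta P = f \frac{L}{D} \frac{\rho V^2}{2}
delta_P = 0.03·(181/0.17)·0.5·1002·3.35²/1000 = 179.6 kPa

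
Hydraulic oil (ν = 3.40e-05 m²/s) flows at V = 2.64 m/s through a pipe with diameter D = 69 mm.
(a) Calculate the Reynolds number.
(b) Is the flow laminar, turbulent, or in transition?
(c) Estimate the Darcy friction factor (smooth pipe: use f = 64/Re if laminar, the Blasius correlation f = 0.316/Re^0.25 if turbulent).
(a) Re = V·D/ν = 2.64·0.069/3.40e-05 = 5357.6
(b) Flow regime: turbulent (Re > 4000)
(c) Friction factor: f = 0.316/Re^0.25 = 0.316/5357.6^0.25 = 0.03694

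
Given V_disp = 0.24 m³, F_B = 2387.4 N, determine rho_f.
Formula: F_B = \rho_f g V_{disp}
Substituting knowns: 2387.4 = rho_f·9.81·0.24
Solving for rho_f: rho_f = 2387.4/(9.81·0.24) = 1014 kg/m³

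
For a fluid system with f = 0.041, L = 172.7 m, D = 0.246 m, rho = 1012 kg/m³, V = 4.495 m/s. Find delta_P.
Formula: \Delta P = f \frac{L}{D} \frac{\rho V^2}{2}
delta_P = 0.041·(172.7/0.246)·0.5·1012·4.495²/1000 = 294.3 kPa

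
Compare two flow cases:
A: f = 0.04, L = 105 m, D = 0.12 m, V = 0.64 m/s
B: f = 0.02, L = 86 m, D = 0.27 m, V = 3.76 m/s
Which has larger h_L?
h_L(A) = 0.7307 m, h_L(B) = 4.59 m. Answer: B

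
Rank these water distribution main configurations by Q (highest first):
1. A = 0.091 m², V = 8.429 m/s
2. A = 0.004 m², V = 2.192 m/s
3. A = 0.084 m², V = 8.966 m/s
Case 1: Q = 767 L/s
Case 2: Q = 8.768 L/s
Case 3: Q = 753.1 L/s
Ranking (highest first): 1, 3, 2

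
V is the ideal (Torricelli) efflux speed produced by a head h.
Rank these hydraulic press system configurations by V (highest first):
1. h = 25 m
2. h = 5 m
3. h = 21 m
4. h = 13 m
Case 1: V = 22.15 m/s
Case 2: V = 9.905 m/s
Case 3: V = 20.3 m/s
Case 4: V = 15.97 m/s
Ranking (highest first): 1, 3, 4, 2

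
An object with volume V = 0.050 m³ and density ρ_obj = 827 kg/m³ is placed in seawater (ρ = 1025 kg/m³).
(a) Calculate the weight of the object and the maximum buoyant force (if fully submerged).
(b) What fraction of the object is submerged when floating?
(a) W=rho_obj*g*V=827*9.81*0.050=405.6 N; F_B(max)=rho*g*V=1025*9.81*0.050=502.8 N
(b) Floating fraction=rho_obj/rho=827/1025=0.807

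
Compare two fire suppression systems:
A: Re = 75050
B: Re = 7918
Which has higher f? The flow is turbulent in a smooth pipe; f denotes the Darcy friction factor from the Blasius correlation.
f(A) = 0.01909, f(B) = 0.0335. Answer: B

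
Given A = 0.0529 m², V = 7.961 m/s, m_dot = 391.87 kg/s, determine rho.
Formula: \dot{m} = \rho A V
Substituting knowns: 391.87 = rho·0.0529·7.961
Solving for rho: rho = 391.87/(0.0529·7.961) = 930.5 kg/m³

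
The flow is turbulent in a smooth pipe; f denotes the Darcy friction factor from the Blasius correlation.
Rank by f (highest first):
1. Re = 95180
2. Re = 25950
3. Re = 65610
Case 1: f = 0.01799
Case 2: f = 0.0249
Case 3: f = 0.01974
Ranking (highest first): 2, 3, 1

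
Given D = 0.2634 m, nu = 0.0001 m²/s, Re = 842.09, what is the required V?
Formula: Re = \frac{V D}{\nu}
Substituting knowns: 842.09 = V·0.2634/0.0001
Solving for V: V = 842.09·0.0001/0.2634 = 0.3197 m/s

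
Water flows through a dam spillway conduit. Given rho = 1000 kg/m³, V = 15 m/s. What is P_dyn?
Formula: P_{dyn} = \frac{1}{2} \rho V^2
P_dyn = 0.5·1000·15²/1000 = 112.5 kPa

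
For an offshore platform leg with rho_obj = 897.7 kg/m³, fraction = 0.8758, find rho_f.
Formula: f_{sub} = \frac{\rho_{obj}}{\rho_f}
Substituting knowns: 0.8758 = 897.7/rho_f
Solving for rho_f: rho_f = 897.7/0.8758 = 1025 kg/m³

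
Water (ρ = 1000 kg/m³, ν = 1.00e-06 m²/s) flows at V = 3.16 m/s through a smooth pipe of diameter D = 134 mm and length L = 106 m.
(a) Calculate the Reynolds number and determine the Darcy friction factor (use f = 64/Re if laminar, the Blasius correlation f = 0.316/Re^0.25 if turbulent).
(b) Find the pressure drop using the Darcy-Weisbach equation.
(a) Re = V·D/ν = 3.16·0.134/1.00e-06 = 423440 → turbulent (Re > 4000); f = 0.316/Re^0.25 = 0.316/423440^0.25 = 0.012388 (Blasius is strictly valid for Re ≲ 1e5; used here as the smooth-pipe estimate the problem specifies)
(b) Darcy-Weisbach: ΔP = f·(L/D)·½ρV²/1000 = 0.012388·(106/0.134)·½·1000·3.16²/1000 = 48.93 kPa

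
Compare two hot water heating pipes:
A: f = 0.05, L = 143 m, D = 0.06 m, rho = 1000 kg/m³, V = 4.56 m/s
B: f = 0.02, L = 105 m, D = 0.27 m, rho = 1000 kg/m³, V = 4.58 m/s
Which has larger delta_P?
delta_P(A) = 1239 kPa, delta_P(B) = 81.57 kPa. Answer: A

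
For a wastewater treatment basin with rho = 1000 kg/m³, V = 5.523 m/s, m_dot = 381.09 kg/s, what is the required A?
Formula: \dot{m} = \rho A V
Substituting knowns: 381.09 = 1000·A·5.523
Solving for A: A = 381.09/(1000·5.523) = 0.069 m²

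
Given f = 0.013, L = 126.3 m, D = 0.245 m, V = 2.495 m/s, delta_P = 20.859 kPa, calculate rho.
Formula: \Delta P = f \frac{L}{D} \frac{\rho V^2}{2}
Substituting knowns: 20.859 = 0.013·(126.3/0.245)·0.5·rho·2.495²/1000
Solving for rho: rho = (20.859·1000)/(0.013·(126.3/0.245)·0.5·2.495²) = 1000 kg/m³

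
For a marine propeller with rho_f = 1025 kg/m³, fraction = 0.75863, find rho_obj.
Formula: f_{sub} = \frac{\rho_{obj}}{\rho_f}
Substituting knowns: 0.75863 = rho_obj/1025
Solving for rho_obj: rho_obj = 0.75863·1025 = 777.6 kg/m³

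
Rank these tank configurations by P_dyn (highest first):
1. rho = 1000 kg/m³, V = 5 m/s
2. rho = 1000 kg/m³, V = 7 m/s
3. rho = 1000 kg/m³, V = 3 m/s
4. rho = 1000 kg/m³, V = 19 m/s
Case 1: P_dyn = 12.5 kPa
Case 2: P_dyn = 24.5 kPa
Case 3: P_dyn = 4.5 kPa
Case 4: P_dyn = 180.5 kPa
Ranking (highest first): 4, 2, 1, 3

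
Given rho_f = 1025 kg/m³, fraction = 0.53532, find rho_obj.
Formula: f_{sub} = \frac{\rho_{obj}}{\rho_f}
Substituting knowns: 0.53532 = rho_obj/1025
Solving for rho_obj: rho_obj = 0.53532·1025 = 548.7 kg/m³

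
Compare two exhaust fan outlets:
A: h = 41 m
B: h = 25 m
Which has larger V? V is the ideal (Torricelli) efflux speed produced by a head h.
V(A) = 28.36 m/s, V(B) = 22.15 m/s. Answer: A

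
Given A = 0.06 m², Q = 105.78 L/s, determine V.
Formula: Q = A V
Substituting knowns: 105.78 = 0.06·V·1000
Solving for V: V = (105.78/1000)/0.06 = 1.763 m/s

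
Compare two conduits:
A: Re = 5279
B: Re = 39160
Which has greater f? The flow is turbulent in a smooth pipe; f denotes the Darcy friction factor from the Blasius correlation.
f(A) = 0.03707, f(B) = 0.02246. Answer: A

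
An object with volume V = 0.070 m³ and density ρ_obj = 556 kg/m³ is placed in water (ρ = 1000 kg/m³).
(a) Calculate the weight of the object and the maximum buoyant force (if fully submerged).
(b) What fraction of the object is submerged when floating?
(a) W=rho_obj*g*V=556*9.81*0.070=381.8 N; F_B(max)=rho*g*V=1000*9.81*0.070=686.7 N
(b) Floating fraction=rho_obj/rho=556/1000=0.556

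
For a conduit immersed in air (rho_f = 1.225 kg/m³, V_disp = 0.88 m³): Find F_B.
Formula: F_B = \rho_f g V_{disp}
F_B = 1.225·9.81·0.88 = 10.58 N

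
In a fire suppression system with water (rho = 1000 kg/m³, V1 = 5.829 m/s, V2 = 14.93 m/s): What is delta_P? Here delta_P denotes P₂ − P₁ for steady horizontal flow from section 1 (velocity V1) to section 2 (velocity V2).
Formula: \Delta P = \frac{1}{2} \rho (V_1^2 - V_2^2)
delta_P = 0.5·1000·(5.829² − 14.93²)/1000 = -94.46 kPa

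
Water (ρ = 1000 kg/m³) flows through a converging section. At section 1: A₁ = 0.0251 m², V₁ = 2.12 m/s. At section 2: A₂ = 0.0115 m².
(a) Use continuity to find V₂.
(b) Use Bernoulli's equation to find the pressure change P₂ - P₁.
(a) Continuity: A₁V₁=A₂V₂ -> V₂=A₁V₁/A₂=0.0251*2.12/0.0115=4.63 m/s
(b) Bernoulli: P₂-P₁=0.5*rho*(V₁^2-V₂^2)/1000=0.5*1000*(2.12^2-4.63^2)/1000=-8.471 kPa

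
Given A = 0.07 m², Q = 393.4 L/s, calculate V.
Formula: Q = A V
Substituting knowns: 393.4 = 0.07·V·1000
Solving for V: V = (393.4/1000)/0.07 = 5.62 m/s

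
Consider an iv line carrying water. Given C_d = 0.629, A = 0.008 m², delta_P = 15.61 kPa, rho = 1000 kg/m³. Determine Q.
Formula: Q = C_d A \sqrt{\frac{2 \Delta P}{\rho}}
Q = 0.629·0.008·√(2·(15.61·1000)/1000)·1000 = 28.12 L/s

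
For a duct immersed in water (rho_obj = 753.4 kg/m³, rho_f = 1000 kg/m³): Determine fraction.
Formula: f_{sub} = \frac{\rho_{obj}}{\rho_f}
fraction = 753.4/1000 = 0.7534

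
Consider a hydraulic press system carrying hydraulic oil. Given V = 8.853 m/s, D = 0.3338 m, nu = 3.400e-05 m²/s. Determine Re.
Formula: Re = \frac{V D}{\nu}
Re = 8.853·0.3338/3.400e-05 = 86916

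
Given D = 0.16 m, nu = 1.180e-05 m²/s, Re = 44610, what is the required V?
Formula: Re = \frac{V D}{\nu}
Substituting knowns: 44610 = V·0.16/1.180e-05
Solving for V: V = 44610·1.180e-05/0.16 = 3.29 m/s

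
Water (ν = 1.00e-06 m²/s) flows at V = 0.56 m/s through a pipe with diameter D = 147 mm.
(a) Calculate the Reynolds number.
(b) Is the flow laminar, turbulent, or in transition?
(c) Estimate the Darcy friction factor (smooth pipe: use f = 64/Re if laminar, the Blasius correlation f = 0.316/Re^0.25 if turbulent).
(a) Re = V·D/ν = 0.56·0.147/1.00e-06 = 82320
(b) Flow regime: turbulent (Re > 4000)
(c) Friction factor: f = 0.316/Re^0.25 = 0.316/82320^0.25 = 0.01866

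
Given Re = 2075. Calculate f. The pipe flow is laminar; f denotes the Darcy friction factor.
Formula: f = \frac{64}{Re}
f = 64/2075 = 0.03084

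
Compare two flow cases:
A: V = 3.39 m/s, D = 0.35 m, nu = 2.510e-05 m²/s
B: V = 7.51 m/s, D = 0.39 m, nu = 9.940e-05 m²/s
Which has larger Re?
Re(A) = 47271, Re(B) = 29466. Answer: A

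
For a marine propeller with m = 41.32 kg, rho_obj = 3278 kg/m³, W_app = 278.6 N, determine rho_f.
Formula: W_{app} = mg\left(1 - \frac{\rho_f}{\rho_{obj}}\right)
Substituting knowns: 278.6 = 41.32·9.81·(1 − rho_f/3278)
Solving for rho_f: rho_f = 3278·(1 − 278.6/(41.32·9.81)) = 1025 kg/m³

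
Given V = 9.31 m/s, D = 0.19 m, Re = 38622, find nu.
Formula: Re = \frac{V D}{\nu}
Substituting knowns: 38622 = 9.31·0.19/nu
Solving for nu: nu = 9.31·0.19/38622 = 4.580e-05 m²/s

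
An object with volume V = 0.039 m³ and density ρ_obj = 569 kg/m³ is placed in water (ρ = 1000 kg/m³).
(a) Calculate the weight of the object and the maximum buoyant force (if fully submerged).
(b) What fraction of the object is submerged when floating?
(a) W=rho_obj*g*V=569*9.81*0.039=217.7 N; F_B(max)=rho*g*V=1000*9.81*0.039=382.6 N
(b) Floating fraction=rho_obj/rho=569/1000=0.569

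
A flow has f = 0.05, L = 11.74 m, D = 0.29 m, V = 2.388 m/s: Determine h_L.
Formula: h_L = f \frac{L}{D} \frac{V^2}{2g}
h_L = 0.05·(11.74/0.29)·2.388²/(2·9.81) = 0.5883 m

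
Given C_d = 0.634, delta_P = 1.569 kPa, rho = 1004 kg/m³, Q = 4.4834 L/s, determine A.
Formula: Q = C_d A \sqrt{\frac{2 \Delta P}{\rho}}
Substituting knowns: 4.4834 = 0.634·A·√(2·(1.569·1000)/1004)·1000
Solving for A: A = (4.4834/1000)/(0.634·√(2·(1.569·1000)/1004)) = 0.004 m²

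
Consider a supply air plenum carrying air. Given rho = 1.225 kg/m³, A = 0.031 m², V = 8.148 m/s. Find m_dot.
Formula: \dot{m} = \rho A V
m_dot = 1.225·0.031·8.148 = 0.3094 kg/s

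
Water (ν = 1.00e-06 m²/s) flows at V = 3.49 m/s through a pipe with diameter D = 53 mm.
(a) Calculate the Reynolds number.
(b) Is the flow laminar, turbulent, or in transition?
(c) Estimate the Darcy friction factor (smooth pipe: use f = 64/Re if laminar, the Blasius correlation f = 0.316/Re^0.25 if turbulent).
(a) Re = V·D/ν = 3.49·0.053/1.00e-06 = 184970
(b) Flow regime: turbulent (Re > 4000)
(c) Friction factor: f = 0.316/Re^0.25 = 0.316/184970^0.25 = 0.01524 (Blasius is strictly valid for Re ≲ 1e5; used here as the smooth-pipe estimate the problem specifies)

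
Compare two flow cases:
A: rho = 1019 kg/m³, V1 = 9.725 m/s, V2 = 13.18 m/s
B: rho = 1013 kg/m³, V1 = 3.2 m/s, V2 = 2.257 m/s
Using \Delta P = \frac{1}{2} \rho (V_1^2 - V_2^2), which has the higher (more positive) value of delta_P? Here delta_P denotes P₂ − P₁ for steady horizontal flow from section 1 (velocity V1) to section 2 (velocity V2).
delta_P(A) = -40.32 kPa, delta_P(B) = 2.606 kPa. Answer: B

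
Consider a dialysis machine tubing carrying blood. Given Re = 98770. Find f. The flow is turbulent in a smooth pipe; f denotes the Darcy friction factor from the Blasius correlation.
Formula: f = \frac{0.316}{Re^{0.25}}
f = 0.316/98770^0.25 = 0.01783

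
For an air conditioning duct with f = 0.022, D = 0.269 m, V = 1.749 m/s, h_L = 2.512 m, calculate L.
Formula: h_L = f \frac{L}{D} \frac{V^2}{2g}
Substituting knowns: 2.512 = 0.022·(L/0.269)·1.749²/(2·9.81)
Solving for L: L = 2.512·2·9.81·0.269/(0.022·1.749²) = 197 m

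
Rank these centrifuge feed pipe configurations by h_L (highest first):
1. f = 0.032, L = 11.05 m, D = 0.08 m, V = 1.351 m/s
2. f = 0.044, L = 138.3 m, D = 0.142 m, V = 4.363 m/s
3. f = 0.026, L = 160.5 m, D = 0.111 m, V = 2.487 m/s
Case 1: h_L = 0.4112 m
Case 2: h_L = 41.58 m
Case 3: h_L = 11.85 m
Ranking (highest first): 2, 3, 1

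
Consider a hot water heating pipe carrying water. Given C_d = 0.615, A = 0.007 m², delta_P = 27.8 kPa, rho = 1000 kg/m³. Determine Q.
Formula: Q = C_d A \sqrt{\frac{2 \Delta P}{\rho}}
Q = 0.615·0.007·√(2·(27.8·1000)/1000)·1000 = 32.1 L/s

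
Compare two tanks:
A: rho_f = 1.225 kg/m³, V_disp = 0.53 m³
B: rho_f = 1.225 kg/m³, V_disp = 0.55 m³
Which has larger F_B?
F_B(A) = 6.369 N, F_B(B) = 6.609 N. Answer: B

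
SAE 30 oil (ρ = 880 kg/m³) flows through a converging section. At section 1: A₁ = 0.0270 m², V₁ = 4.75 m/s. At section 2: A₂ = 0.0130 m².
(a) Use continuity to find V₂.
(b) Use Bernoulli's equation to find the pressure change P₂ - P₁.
(a) Continuity: A₁V₁=A₂V₂ -> V₂=A₁V₁/A₂=0.0270*4.75/0.0130=9.87 m/s
(b) Bernoulli: P₂-P₁=0.5*rho*(V₁^2-V₂^2)/1000=0.5*880*(4.75^2-9.87^2)/1000=-32.94 kPa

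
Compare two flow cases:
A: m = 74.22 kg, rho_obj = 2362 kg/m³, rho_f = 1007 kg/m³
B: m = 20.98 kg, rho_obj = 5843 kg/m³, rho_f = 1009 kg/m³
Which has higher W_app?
W_app(A) = 417.7 N, W_app(B) = 170.3 N. Answer: A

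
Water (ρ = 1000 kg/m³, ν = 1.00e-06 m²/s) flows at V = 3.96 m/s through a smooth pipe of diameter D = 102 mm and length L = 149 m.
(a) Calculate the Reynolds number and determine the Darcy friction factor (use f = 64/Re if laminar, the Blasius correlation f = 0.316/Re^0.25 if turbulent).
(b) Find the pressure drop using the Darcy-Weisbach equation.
(a) Re = V·D/ν = 3.96·0.102/1.00e-06 = 403920 → turbulent (Re > 4000); f = 0.316/Re^0.25 = 0.316/403920^0.25 = 0.012535 (Blasius is strictly valid for Re ≲ 1e5; used here as the smooth-pipe estimate the problem specifies)
(b) Darcy-Weisbach: ΔP = f·(L/D)·½ρV²/1000 = 0.012535·(149/0.102)·½·1000·3.96²/1000 = 143.6 kPa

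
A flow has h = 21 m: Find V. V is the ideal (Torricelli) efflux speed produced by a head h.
Formula: V = \sqrt{2 g h}
V = √(2·9.81·21) = 20.3 m/s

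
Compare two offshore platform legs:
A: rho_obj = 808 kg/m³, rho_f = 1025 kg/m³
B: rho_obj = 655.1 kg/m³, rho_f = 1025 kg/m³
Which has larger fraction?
fraction(A) = 0.7883, fraction(B) = 0.6391. Answer: A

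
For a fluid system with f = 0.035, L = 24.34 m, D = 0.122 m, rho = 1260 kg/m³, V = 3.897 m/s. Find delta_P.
Formula: \Delta P = f \frac{L}{D} \frac{\rho V^2}{2}
delta_P = 0.035·(24.34/0.122)·0.5·1260·3.897²/1000 = 66.81 kPa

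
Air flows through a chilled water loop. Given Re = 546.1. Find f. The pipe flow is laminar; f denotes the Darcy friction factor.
Formula: f = \frac{64}{Re}
f = 64/546.1 = 0.1172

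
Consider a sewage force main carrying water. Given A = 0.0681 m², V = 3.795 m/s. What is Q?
Formula: Q = A V
Q = 0.0681·3.795·1000 = 258.4 L/s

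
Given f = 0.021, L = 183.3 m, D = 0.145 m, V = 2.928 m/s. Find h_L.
Formula: h_L = f \frac{L}{D} \frac{V^2}{2g}
h_L = 0.021·(183.3/0.145)·2.928²/(2·9.81) = 11.6 m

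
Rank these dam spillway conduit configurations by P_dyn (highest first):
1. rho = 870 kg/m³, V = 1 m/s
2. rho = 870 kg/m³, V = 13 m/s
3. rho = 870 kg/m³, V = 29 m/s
Case 1: P_dyn = 0.435 kPa
Case 2: P_dyn = 73.52 kPa
Case 3: P_dyn = 365.8 kPa
Ranking (highest first): 3, 2, 1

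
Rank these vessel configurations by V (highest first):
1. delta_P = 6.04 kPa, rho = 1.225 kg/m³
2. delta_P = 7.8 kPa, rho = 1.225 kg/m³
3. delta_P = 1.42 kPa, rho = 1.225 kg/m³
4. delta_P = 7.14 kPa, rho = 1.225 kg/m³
Case 1: V = 99.3 m/s
Case 2: V = 112.8 m/s
Case 3: V = 48.15 m/s
Case 4: V = 108 m/s
Ranking (highest first): 2, 4, 1, 3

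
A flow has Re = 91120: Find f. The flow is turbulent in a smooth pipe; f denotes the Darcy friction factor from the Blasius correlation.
Formula: f = \frac{0.316}{Re^{0.25}}
f = 0.316/91120^0.25 = 0.01819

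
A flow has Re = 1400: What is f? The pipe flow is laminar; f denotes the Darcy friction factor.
Formula: f = \frac{64}{Re}
f = 64/1400 = 0.04571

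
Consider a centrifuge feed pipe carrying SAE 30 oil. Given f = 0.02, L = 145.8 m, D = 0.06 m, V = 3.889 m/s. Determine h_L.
Formula: h_L = f \frac{L}{D} \frac{V^2}{2g}
h_L = 0.02·(145.8/0.06)·3.889²/(2·9.81) = 37.46 m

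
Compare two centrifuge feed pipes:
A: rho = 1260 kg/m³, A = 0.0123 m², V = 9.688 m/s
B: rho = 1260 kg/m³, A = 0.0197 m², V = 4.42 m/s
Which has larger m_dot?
m_dot(A) = 150.1 kg/s, m_dot(B) = 109.7 kg/s. Answer: A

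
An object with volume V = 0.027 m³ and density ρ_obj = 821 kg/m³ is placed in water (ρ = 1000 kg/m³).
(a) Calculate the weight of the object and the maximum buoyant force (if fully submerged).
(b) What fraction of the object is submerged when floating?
(a) W=rho_obj*g*V=821*9.81*0.027=217.5 N; F_B(max)=rho*g*V=1000*9.81*0.027=264.9 N
(b) Floating fraction=rho_obj/rho=821/1000=0.821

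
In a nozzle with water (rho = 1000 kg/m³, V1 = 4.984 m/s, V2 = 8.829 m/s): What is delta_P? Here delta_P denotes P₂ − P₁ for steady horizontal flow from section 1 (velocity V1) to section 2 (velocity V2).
Formula: \Delta P = \frac{1}{2} \rho (V_1^2 - V_2^2)
delta_P = 0.5·1000·(4.984² − 8.829²)/1000 = -26.56 kPa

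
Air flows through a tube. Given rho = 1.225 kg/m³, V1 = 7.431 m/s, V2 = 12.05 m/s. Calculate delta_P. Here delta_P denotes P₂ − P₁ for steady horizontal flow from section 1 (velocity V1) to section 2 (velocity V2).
Formula: \Delta P = \frac{1}{2} \rho (V_1^2 - V_2^2)
delta_P = 0.5·1.225·(7.431² − 12.05²)/1000 = -0.05511 kPa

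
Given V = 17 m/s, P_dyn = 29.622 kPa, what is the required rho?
Formula: P_{dyn} = \frac{1}{2} \rho V^2
Substituting knowns: 29.622 = 0.5·rho·17²/1000
Solving for rho: rho = 2·(29.622·1000)/17² = 205 kg/m³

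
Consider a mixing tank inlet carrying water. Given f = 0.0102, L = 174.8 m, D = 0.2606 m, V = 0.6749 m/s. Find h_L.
Formula: h_L = f \frac{L}{D} \frac{V^2}{2g}
h_L = 0.0102·(174.8/0.2606)·0.6749²/(2·9.81) = 0.1588 m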